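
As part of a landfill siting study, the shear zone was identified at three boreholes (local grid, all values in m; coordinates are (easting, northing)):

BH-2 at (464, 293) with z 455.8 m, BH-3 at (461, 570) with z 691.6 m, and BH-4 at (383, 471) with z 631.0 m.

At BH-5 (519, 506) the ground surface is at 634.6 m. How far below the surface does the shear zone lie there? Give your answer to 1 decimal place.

Two edge vectors: BH-2→BH-3 = (-3, 277, 235.8), BH-2→BH-4 = (-81, 178, 175.2).
Normal n = (BH-2→BH-3) × (BH-2→BH-4) = (6558, -18574.2, 21903).
So ∂z/∂E = −n_x/n_z = −0.29941 and ∂z/∂N = −n_y/n_z = 0.84802.
Intercept c from BH-2: 455.8 + 138.93 − 248.47 = 346.26.
At (519, 506): z_contact = −155.39 + 429.10 + 346.26 = 619.96 m.
Depth below ground = 634.6 − 619.96 = 14.6 m.

14.6 m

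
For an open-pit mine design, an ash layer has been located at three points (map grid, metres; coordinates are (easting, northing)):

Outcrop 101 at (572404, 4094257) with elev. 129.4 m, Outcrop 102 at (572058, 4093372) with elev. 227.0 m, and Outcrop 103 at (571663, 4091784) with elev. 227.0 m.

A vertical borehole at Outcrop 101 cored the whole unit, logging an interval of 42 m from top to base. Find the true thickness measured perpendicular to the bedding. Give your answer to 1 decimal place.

32.8 m

Let the plane be z = a·E + b·N + c.
Outcrop 102−Outcrop 101: −346a − 885b = 97.6;  Outcrop 103−Outcrop 101: −741a − 2473b = 97.6.
Solving gives a = −0.77544, b = 0.19288.
|∇z| = √(a²+b²) = 0.79907, so dip δ = arctan(0.79907) = 38.63°.
True thickness = vertical thickness × cos δ = 42 × cos 38.63° = 32.8 m.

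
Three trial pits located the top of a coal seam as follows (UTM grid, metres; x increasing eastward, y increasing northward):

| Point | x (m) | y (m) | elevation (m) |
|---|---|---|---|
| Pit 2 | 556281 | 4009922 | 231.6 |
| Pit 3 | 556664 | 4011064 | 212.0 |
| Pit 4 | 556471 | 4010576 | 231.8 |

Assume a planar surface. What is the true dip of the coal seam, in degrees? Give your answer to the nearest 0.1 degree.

22.1°

Let the plane be z = a·x + b·y + c.
Pit 3−Pit 2: 383a + 1142b = −19.6;  Pit 4−Pit 2: 190a + 654b = 0.2.
Solving gives a = −0.38943, b = 0.11344.
Gradient magnitude |∇z| = √(a² + b²) = √(0.15166 + 0.01287) = 0.40562.
True dip = arctan(0.40562) = 22.1°, dipping toward ESE (azimuth ≈ 106°).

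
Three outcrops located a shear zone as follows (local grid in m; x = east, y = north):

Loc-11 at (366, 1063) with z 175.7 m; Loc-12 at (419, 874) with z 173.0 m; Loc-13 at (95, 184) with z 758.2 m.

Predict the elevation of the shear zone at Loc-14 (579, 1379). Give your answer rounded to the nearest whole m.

-167 m

Let the plane be z = a·x + b·y + c.
Loc-12−Loc-11: 53a − 189b = −2.7;  Loc-13−Loc-11: −271a − 879b = 582.5.
Solving gives a = −1.14989, b = −0.30817.
Then c = 175.7 − a·366 − b·1063 = 924.14.
At (579, 1379): z = −665.8 − 425.0 + 924.14 = -166.6 m.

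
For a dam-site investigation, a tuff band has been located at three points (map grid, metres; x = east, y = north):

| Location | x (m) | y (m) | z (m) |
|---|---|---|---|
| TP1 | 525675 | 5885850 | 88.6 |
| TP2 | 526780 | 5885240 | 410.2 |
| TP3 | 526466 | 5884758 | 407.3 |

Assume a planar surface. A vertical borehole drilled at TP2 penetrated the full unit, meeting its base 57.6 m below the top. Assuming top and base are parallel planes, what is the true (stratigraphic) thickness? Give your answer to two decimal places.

55.81 m

Two edge vectors: TP1→TP2 = (1105, -610, 321.6), TP1→TP3 = (791, -1092, 318.7).
Normal n = (TP1→TP2) × (TP1→TP3) = (156780.2, -97777.9, -724150).
So ∂z/∂x = −n_x/n_z = 0.21650 and ∂z/∂y = −n_y/n_z = −0.13502.
|∇z| = √(a²+b²) = 0.25516, so dip δ = arctan(0.25516) = 14.31°.
True thickness = vertical thickness × cos δ = 57.6 × cos 14.31° = 55.81 m.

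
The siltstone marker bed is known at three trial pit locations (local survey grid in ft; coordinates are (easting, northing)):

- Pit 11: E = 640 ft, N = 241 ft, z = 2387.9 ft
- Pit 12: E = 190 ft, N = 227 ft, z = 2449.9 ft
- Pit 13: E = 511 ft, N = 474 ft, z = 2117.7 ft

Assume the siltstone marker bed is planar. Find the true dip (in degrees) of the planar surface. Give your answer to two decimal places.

50.64°

Two edge vectors: Pit 11→Pit 12 = (-450, -14, 62), Pit 11→Pit 13 = (-129, 233, -270.2).
Normal n = (Pit 11→Pit 12) × (Pit 11→Pit 13) = (-10663.2, -129588, -106656).
So ∂z/∂E = −n_x/n_z = −0.09998 and ∂z/∂N = −n_y/n_z = −1.21501.
Gradient magnitude |∇z| = √(a² + b²) = √(0.01000 + 1.47625) = 1.21912.
True dip = arctan(1.21912) = 50.64°, dipping toward N (azimuth ≈ 005°).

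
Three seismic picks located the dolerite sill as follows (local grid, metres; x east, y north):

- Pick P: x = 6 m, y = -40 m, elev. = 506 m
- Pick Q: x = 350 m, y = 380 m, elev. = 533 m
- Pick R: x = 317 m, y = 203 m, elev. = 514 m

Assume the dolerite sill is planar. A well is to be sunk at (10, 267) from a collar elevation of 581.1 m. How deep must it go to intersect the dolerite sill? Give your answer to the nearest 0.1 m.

Let the plane be z = a·x + b·y + c.
Pick Q−Pick P: 344a + 420b = 27;  Pick R−Pick P: 311a + 243b = 8.
Solving gives a = −0.06807, b = 0.12003.
Then c = 506 − a·6 − b·-40 = 511.21.
At (10, 267): z_contact = −0.68 + 32.05 + 511.21 = 542.58 m.
Depth below ground = 581.1 − 542.58 = 38.5 m.

38.5 m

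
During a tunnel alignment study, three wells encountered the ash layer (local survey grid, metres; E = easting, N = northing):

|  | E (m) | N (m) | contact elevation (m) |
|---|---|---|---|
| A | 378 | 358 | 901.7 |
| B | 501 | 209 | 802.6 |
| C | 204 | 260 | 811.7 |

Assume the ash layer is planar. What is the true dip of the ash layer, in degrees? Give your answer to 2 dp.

36.94°

Let the plane be z = a·E + b·N + c.
B−A: 123a − 149b = −99.1;  C−A: −174a − 98b = −90.
Solving gives a = 0.09737, b = 0.74548.
Gradient magnitude |∇z| = √(a² + b²) = √(0.00948 + 0.55574) = 0.75181.
True dip = arctan(0.75181) = 36.94°, dipping toward S (azimuth ≈ 187°).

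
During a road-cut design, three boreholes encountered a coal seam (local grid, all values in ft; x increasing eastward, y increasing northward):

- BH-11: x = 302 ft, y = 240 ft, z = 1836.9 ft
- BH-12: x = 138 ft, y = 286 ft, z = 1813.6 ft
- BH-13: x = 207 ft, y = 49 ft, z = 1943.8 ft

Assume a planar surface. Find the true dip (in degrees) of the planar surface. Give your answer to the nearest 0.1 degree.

Two edge vectors: BH-11→BH-12 = (-164, 46, -23.3), BH-11→BH-13 = (-95, -191, 106.9).
Normal n = (BH-11→BH-12) × (BH-11→BH-13) = (467.1, 19745.1, 35694).
So ∂z/∂x = −n_x/n_z = −0.01309 and ∂z/∂y = −n_y/n_z = −0.55318.
Gradient magnitude |∇z| = √(a² + b²) = √(0.00017 + 0.30600) = 0.55333.
True dip = arctan(0.55333) = 29.0°, dipping toward N (azimuth ≈ 001°).

29.0°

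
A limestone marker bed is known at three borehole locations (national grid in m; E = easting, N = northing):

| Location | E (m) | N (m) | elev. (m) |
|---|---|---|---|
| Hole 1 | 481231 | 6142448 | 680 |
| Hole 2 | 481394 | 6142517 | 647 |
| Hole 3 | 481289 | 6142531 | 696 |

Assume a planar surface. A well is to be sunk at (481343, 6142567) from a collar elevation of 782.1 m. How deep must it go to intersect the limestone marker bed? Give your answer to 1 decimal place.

90.8 m

Let the plane be z = a·E + b·N + c.
Hole 2−Hole 1: 163a + 69b = −33;  Hole 3−Hole 1: 58a + 83b = 16.
Solving gives a = −0.403379868, b = 0.474650992.
Then c = 680 − a·481231 − b·6142448 = −2720720.14.
At (481343, 6142567): z_contact = −194164.08 + 2915575.52 − 2720720.14 = 691.30 m.
Depth below ground = 782.1 − 691.30 = 90.8 m.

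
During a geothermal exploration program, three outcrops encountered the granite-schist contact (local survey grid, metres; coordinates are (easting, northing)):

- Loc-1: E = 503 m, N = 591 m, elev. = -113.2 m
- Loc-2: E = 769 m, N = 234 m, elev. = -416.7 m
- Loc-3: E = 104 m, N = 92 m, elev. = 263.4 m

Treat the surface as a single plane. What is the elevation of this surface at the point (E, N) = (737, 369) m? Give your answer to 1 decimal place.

-373.2 m

Two edge vectors: Loc-1→Loc-2 = (266, -357, -303.5), Loc-1→Loc-3 = (-399, -499, 376.6).
Normal n = (Loc-1→Loc-2) × (Loc-1→Loc-3) = (-285892.7, 20920.9, -275177).
So ∂z/∂E = −n_x/n_z = −1.03894 and ∂z/∂N = −n_y/n_z = 0.07603.
Intercept c from Loc-1: -113.2 + 522.59 − 44.93 = 364.46.
At (737, 369): z = −765.7 + 28.1 + 364.46 = -373.2 m.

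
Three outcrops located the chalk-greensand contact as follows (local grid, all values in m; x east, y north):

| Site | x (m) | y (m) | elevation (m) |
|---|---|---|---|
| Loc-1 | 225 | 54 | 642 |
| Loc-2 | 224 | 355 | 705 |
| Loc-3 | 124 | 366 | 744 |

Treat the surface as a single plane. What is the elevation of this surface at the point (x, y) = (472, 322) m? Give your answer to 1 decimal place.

Two edge vectors: Loc-1→Loc-2 = (-1, 301, 63), Loc-1→Loc-3 = (-101, 312, 102).
Normal n = (Loc-1→Loc-2) × (Loc-1→Loc-3) = (11046, -6261, 30089).
So ∂z/∂x = −n_x/n_z = −0.36711 and ∂z/∂y = −n_y/n_z = 0.20808.
Intercept c from Loc-1: 642 + 82.60 − 11.24 = 713.36.
At (472, 322): z = −173.3 + 67.0 + 713.36 = 607.1 m.

607.1 m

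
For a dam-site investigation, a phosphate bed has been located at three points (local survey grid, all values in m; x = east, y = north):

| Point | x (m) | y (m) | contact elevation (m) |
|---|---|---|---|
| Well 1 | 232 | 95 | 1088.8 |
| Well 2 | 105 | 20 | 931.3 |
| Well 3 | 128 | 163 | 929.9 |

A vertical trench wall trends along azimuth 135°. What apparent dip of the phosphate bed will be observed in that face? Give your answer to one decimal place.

Let the plane be z = a·x + b·y + c.
Well 2−Well 1: −127a − 75b = −157.5;  Well 3−Well 1: −104a + 68b = −158.9.
Solving gives a = 1.37670, b = −0.23122.
Unit vector along 135° is (sin 135°, cos 135°) = (0.7071, -0.7071).
Slope in that direction = a·(0.7071) + b·(-0.7071) = 1.13697.
Apparent dip = arctan|1.13697| = 48.7° (true dip is 54.4°, so apparent ≤ true as expected).

48.7°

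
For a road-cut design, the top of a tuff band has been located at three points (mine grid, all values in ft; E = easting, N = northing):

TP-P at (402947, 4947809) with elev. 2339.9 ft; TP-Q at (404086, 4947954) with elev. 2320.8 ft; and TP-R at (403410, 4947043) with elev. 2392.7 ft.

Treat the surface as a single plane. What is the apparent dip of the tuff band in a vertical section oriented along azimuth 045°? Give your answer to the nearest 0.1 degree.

Let the plane be z = a·E + b·N + c.
TP-Q−TP-P: 1139a + 145b = −19.1;  TP-R−TP-P: 463a − 766b = 52.8.
Solving gives a = −0.00742, b = −0.07342.
Unit vector along 045° is (sin 45°, cos 45°) = (0.7071, 0.7071).
Slope in that direction = a·(0.7071) + b·(0.7071) = −0.05716.
Apparent dip = arctan|0.05716| = 3.3° (true dip is 4.2°, so apparent ≤ true as expected).

3.3°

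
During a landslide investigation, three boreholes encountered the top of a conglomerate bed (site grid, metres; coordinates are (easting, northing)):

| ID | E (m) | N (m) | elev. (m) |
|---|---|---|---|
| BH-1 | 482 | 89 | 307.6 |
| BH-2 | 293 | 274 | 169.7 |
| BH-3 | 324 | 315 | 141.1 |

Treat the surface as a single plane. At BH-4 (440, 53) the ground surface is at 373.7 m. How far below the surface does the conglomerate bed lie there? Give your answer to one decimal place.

41.4 m

Two edge vectors: BH-1→BH-2 = (-189, 185, -137.9), BH-1→BH-3 = (-158, 226, -166.5).
Normal n = (BH-1→BH-2) × (BH-1→BH-3) = (362.9, -9680.3, -13484).
So ∂z/∂E = −n_x/n_z = 0.02691 and ∂z/∂N = −n_y/n_z = −0.71791.
Intercept c from BH-1: 307.6 − 12.97 + 63.89 = 358.52.
At (440, 53): z_contact = 11.84 − 38.05 + 358.52 = 332.31 m.
Depth below ground = 373.7 − 332.31 = 41.4 m.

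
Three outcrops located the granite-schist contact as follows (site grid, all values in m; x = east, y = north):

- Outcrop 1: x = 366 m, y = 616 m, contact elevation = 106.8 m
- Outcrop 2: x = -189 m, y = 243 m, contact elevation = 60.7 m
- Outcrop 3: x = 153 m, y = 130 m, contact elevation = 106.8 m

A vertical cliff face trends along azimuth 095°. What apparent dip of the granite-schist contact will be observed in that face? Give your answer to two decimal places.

6.94°

Two edge vectors: Outcrop 1→Outcrop 2 = (-555, -373, -46.1), Outcrop 1→Outcrop 3 = (-213, -486, 0).
Normal n = (Outcrop 1→Outcrop 2) × (Outcrop 1→Outcrop 3) = (-22404.6, 9819.3, 190281).
So ∂z/∂x = −n_x/n_z = 0.11774 and ∂z/∂y = −n_y/n_z = −0.05160.
Unit vector along 095° is (sin 95°, cos 95°) = (0.9962, -0.0872).
Slope in that direction = a·(0.9962) + b·(-0.0872) = 0.12179.
Apparent dip = arctan|0.12179| = 6.94° (true dip is 7.3°, so apparent ≤ true as expected).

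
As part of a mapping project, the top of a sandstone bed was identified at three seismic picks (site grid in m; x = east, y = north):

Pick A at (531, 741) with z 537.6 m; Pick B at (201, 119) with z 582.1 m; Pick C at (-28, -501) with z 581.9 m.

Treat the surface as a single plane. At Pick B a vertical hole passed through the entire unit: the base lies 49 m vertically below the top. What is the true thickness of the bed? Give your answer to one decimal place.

Two edge vectors: Pick A→Pick B = (-330, -622, 44.5), Pick A→Pick C = (-559, -1242, 44.3).
Normal n = (Pick A→Pick B) × (Pick A→Pick C) = (27714.4, -10256.5, 62162).
So ∂z/∂x = −n_x/n_z = −0.44584 and ∂z/∂y = −n_y/n_z = 0.16500.
|∇z| = √(a²+b²) = 0.47539, so dip δ = arctan(0.47539) = 25.43°.
True thickness = vertical thickness × cos δ = 49 × cos 25.43° = 44.3 m.

44.3 m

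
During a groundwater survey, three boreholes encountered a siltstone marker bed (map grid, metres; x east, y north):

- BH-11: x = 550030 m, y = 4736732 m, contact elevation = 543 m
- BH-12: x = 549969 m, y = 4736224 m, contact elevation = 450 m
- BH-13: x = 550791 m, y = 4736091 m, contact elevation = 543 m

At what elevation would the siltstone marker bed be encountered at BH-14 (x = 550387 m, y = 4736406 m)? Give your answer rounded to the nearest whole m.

Two edge vectors: BH-11→BH-12 = (-61, -508, -93), BH-11→BH-13 = (761, -641, 0).
Normal n = (BH-11→BH-12) × (BH-11→BH-13) = (-59613, -70773, 425689).
So ∂z/∂x = −n_x/n_z = 0.14003885 and ∂z/∂y = −n_y/n_z = 0.16625518.
Intercept c from BH-11: 543 − 77025.57 − 787506.22 = −863988.79.
At (550387, 4736406): z = 77075.6 + 787452.0 − 863988.79 = 538.8 m.

539 m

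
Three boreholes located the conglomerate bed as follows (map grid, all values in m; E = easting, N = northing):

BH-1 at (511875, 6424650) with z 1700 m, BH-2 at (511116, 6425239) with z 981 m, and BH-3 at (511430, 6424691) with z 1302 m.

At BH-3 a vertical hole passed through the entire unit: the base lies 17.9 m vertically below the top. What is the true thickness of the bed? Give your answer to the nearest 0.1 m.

Two edge vectors: BH-1→BH-2 = (-759, 589, -719), BH-1→BH-3 = (-445, 41, -398).
Normal n = (BH-1→BH-2) × (BH-1→BH-3) = (-204943, 17873, 230986).
So ∂z/∂E = −n_x/n_z = 0.88725 and ∂z/∂N = −n_y/n_z = −0.07738.
|∇z| = √(a²+b²) = 0.89062, so dip δ = arctan(0.89062) = 41.69°.
True thickness = vertical thickness × cos δ = 17.9 × cos 41.69° = 13.4 m.

13.4 m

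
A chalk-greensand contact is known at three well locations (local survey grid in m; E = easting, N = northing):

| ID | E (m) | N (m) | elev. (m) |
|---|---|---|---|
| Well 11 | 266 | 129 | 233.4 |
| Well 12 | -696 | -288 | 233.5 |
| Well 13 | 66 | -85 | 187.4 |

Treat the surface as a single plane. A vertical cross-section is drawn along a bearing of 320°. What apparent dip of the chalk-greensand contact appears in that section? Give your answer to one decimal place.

Let the plane be z = a·E + b·N + c.
Well 12−Well 11: −962a − 417b = 0.1;  Well 13−Well 11: −200a − 214b = −46.
Solving gives a = −0.15680, b = 0.36150.
Unit vector along 320° is (sin 320°, cos 320°) = (-0.6428, 0.7660).
Slope in that direction = a·(-0.6428) + b·(0.7660) = 0.37772.
Apparent dip = arctan|0.37772| = 20.7° (true dip is 21.5°, so apparent ≤ true as expected).

20.7°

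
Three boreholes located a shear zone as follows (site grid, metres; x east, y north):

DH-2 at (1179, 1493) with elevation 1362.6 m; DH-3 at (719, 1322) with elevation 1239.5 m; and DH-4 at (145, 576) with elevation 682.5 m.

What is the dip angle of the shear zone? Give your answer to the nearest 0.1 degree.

Let the plane be z = a·x + b·y + c.
DH-3−DH-2: −460a − 171b = −123.1;  DH-4−DH-2: −1034a − 917b = −680.1.
Solving gives a = −0.01394, b = 0.75737.
Gradient magnitude |∇z| = √(a² + b²) = √(0.00019 + 0.57361) = 0.75750.
True dip = arctan(0.75750) = 37.1°, dipping toward S (azimuth ≈ 179°).

37.1°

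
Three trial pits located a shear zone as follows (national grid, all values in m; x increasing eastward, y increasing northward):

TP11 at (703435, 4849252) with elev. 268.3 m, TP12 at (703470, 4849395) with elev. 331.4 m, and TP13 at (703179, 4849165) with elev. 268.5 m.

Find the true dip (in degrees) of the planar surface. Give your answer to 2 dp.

26.97°

Two edge vectors: TP11→TP12 = (35, 143, 63.1), TP11→TP13 = (-256, -87, 0.2).
Normal n = (TP11→TP12) × (TP11→TP13) = (5518.3, -16160.6, 33563).
So ∂z/∂x = −n_x/n_z = −0.16442 and ∂z/∂y = −n_y/n_z = 0.48150.
Gradient magnitude |∇z| = √(a² + b²) = √(0.02703 + 0.23184) = 0.50880.
True dip = arctan(0.50880) = 26.97°, dipping toward SSE (azimuth ≈ 161°).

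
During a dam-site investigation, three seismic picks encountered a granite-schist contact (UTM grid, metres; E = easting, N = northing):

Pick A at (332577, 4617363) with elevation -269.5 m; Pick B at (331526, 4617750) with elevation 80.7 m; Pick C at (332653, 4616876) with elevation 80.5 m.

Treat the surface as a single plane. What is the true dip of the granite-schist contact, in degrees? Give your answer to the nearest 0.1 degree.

46.0°

Two edge vectors: Pick A→Pick B = (-1051, 387, 350.2), Pick A→Pick C = (76, -487, 350).
Normal n = (Pick A→Pick B) × (Pick A→Pick C) = (305997.4, 394465.2, 482425).
So ∂z/∂E = −n_x/n_z = −0.63429 and ∂z/∂N = −n_y/n_z = −0.81767.
Gradient magnitude |∇z| = √(a² + b²) = √(0.40232 + 0.66859) = 1.03485.
True dip = arctan(1.03485) = 46.0°, dipping toward NE (azimuth ≈ 038°).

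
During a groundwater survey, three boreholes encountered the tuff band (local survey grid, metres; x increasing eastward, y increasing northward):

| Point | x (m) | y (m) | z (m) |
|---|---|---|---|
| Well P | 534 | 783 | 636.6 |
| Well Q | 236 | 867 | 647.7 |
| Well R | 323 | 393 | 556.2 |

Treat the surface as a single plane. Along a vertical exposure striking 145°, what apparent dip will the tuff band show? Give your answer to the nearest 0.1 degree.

Two edge vectors: Well P→Well Q = (-298, 84, 11.1), Well P→Well R = (-211, -390, -80.4).
Normal n = (Well P→Well Q) × (Well P→Well R) = (-2424.6, -26301.3, 133944).
So ∂z/∂x = −n_x/n_z = 0.01810 and ∂z/∂y = −n_y/n_z = 0.19636.
Unit vector along 145° is (sin 145°, cos 145°) = (0.5736, -0.8192).
Slope in that direction = a·(0.5736) + b·(-0.8192) = −0.15047.
Apparent dip = arctan|0.15047| = 8.6° (true dip is 11.2°, so apparent ≤ true as expected).

8.6°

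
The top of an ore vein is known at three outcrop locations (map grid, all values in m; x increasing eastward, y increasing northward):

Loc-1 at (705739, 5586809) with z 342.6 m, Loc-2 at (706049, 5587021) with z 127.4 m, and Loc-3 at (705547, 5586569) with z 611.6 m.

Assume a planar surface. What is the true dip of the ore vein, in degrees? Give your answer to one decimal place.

Let the plane be z = a·x + b·y + c.
Loc-2−Loc-1: 310a + 212b = −215.2;  Loc-3−Loc-1: −192a − 240b = 269.
Solving gives a = 0.15966, b = −1.24856.
Gradient magnitude |∇z| = √(a² + b²) = √(0.02549 + 1.55891) = 1.25873.
True dip = arctan(1.25873) = 51.5°, dipping toward N (azimuth ≈ 353°).

51.5°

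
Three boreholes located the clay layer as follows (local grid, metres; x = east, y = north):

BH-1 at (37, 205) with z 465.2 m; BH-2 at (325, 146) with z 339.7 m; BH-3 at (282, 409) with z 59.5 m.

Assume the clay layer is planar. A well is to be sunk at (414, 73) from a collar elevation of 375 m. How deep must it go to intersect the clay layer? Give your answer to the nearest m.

10 m

Let the plane be z = a·x + b·y + c.
BH-2−BH-1: 288a − 59b = −125.5;  BH-3−BH-1: 245a + 204b = −405.7.
Solving gives a = −0.67669, b = −1.17604.
Then c = 465.2 − a·37 − b·205 = 731.32.
At (414, 73): z_contact = −280.1 − 85.9 + 731.32 = 365.3 m.
Depth below ground = 375 − 365.3 = 10 m.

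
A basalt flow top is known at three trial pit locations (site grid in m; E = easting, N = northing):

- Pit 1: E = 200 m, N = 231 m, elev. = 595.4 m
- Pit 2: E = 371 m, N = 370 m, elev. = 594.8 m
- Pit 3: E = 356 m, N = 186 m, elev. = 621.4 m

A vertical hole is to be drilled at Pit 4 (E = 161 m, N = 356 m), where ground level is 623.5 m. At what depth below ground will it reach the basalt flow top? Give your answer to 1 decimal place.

Two edge vectors: Pit 1→Pit 2 = (171, 139, -0.6), Pit 1→Pit 3 = (156, -45, 26).
Normal n = (Pit 1→Pit 2) × (Pit 1→Pit 3) = (3587, -4539.6, -29379).
So ∂z/∂E = −n_x/n_z = 0.12209 and ∂z/∂N = −n_y/n_z = −0.15452.
Intercept c from Pit 1: 595.4 − 24.42 + 35.69 = 606.67.
At (161, 356): z_contact = 19.66 − 55.01 + 606.67 = 571.32 m.
Depth below ground = 623.5 − 571.32 = 52.2 m.

52.2 m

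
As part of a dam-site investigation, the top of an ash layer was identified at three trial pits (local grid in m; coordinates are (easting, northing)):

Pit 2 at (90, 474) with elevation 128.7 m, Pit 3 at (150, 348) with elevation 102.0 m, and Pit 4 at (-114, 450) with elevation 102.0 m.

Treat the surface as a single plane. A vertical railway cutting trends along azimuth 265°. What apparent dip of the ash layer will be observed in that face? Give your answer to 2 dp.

Let the plane be z = a·E + b·N + c.
Pit 3−Pit 2: 60a − 126b = −26.7;  Pit 4−Pit 2: −204a − 24b = −26.7.
Solving gives a = 0.10033, b = 0.25968.
Unit vector along 265° is (sin 265°, cos 265°) = (-0.9962, -0.0872).
Slope in that direction = a·(-0.9962) + b·(-0.0872) = −0.12258.
Apparent dip = arctan|0.12258| = 6.99° (true dip is 15.6°, so apparent ≤ true as expected).

6.99°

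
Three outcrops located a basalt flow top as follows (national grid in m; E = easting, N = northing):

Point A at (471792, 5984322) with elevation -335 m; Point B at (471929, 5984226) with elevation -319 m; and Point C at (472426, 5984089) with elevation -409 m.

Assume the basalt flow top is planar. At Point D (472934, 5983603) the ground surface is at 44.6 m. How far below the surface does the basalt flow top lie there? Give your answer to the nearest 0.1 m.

303.2 m

Two edge vectors: Point A→Point B = (137, -96, 16), Point A→Point C = (634, -233, -74).
Normal n = (Point A→Point B) × (Point A→Point C) = (10832, 20282, 28943).
So ∂z/∂E = −n_x/n_z = −0.374252842 and ∂z/∂N = −n_y/n_z = −0.700756660.
Intercept c from Point A: -335 + 176569.50 + 4193553.49 = 4369787.99.
At (472934, 5983603): z_contact = −176996.89 − 4193049.65 + 4369787.99 = -258.55 m.
Depth below ground = 44.6 − (-258.55) = 303.2 m.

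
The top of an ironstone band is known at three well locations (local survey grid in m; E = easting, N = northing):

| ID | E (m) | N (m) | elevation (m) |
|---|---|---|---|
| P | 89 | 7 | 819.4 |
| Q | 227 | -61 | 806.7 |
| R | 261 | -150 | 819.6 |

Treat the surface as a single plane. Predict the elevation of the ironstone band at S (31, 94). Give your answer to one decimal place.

Two edge vectors: P→Q = (138, -68, -12.7), P→R = (172, -157, 0.2).
Normal n = (P→Q) × (P→R) = (-2007.5, -2212, -9970).
So ∂z/∂E = −n_x/n_z = −0.20135 and ∂z/∂N = −n_y/n_z = −0.22187.
Intercept c from P: 819.4 + 17.92 + 1.55 = 838.87.
At (31, 94): z = −6.2 − 20.9 + 838.87 = 811.8 m.

811.8 m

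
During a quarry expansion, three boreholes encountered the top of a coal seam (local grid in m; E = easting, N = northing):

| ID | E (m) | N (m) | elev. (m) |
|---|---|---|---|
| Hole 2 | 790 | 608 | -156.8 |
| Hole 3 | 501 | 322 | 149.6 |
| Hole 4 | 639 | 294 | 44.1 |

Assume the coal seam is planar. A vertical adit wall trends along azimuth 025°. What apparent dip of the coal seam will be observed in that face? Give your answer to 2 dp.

29.64°

Two edge vectors: Hole 2→Hole 3 = (-289, -286, 306.4), Hole 2→Hole 4 = (-151, -314, 200.9).
Normal n = (Hole 2→Hole 3) × (Hole 2→Hole 4) = (38752.2, 11793.7, 47560).
So ∂z/∂E = −n_x/n_z = −0.81481 and ∂z/∂N = −n_y/n_z = −0.24798.
Unit vector along 025° is (sin 25°, cos 25°) = (0.4226, 0.9063).
Slope in that direction = a·(0.4226) + b·(0.9063) = −0.56909.
Apparent dip = arctan|0.56909| = 29.64° (true dip is 40.4°, so apparent ≤ true as expected).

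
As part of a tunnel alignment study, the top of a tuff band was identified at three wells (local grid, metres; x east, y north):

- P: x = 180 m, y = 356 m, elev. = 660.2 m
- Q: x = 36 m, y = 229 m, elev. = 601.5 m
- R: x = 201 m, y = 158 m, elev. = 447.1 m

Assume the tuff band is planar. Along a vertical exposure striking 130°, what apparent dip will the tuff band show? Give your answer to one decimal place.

46.1°

Let the plane be z = a·x + b·y + c.
Q−P: −144a − 127b = −58.7;  R−P: 21a − 198b = −213.1.
Solving gives a = −0.49524, b = 1.02374.
Unit vector along 130° is (sin 130°, cos 130°) = (0.7660, -0.6428).
Slope in that direction = a·(0.7660) + b·(-0.6428) = −1.03742.
Apparent dip = arctan|1.03742| = 46.1° (true dip is 48.7°, so apparent ≤ true as expected).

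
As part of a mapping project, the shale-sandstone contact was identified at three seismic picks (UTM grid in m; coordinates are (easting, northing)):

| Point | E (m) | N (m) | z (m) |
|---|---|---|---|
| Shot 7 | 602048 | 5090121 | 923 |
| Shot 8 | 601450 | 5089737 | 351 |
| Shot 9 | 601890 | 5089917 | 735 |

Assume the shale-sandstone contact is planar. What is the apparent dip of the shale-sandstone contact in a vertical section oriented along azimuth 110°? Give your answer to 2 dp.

29.20°

Two edge vectors: Shot 7→Shot 8 = (-598, -384, -572), Shot 7→Shot 9 = (-158, -204, -188).
Normal n = (Shot 7→Shot 8) × (Shot 7→Shot 9) = (-44496, -22048, 61320).
So ∂z/∂E = −n_x/n_z = 0.72564 and ∂z/∂N = −n_y/n_z = 0.35956.
Unit vector along 110° is (sin 110°, cos 110°) = (0.9397, -0.3420).
Slope in that direction = a·(0.9397) + b·(-0.3420) = 0.55890.
Apparent dip = arctan|0.55890| = 29.20° (true dip is 39.0°, so apparent ≤ true as expected).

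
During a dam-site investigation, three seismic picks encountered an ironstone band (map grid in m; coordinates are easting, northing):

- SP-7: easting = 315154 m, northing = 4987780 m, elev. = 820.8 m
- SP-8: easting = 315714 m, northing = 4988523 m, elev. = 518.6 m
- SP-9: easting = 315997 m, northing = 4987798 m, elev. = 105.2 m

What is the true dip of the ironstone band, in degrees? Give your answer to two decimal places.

41.55°

Let the plane be z = a·easting + b·northing + c.
SP-8−SP-7: 560a + 743b = −302.2;  SP-9−SP-7: 843a + 18b = −715.6.
Solving gives a = −0.85393, b = 0.23688.
Gradient magnitude |∇z| = √(a² + b²) = √(0.72920 + 0.05611) = 0.88618.
True dip = arctan(0.88618) = 41.55°, dipping toward ESE (azimuth ≈ 106°).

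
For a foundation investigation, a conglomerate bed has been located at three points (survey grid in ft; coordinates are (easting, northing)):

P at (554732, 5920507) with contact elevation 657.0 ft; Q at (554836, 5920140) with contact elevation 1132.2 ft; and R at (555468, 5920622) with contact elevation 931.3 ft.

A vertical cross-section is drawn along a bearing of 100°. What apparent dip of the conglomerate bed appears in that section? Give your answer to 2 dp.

Two edge vectors: P→Q = (104, -367, 475.2), P→R = (736, 115, 274.3).
Normal n = (P→Q) × (P→R) = (-155316.1, 321220, 282072).
So ∂z/∂E = −n_x/n_z = 0.55063 and ∂z/∂N = −n_y/n_z = −1.13879.
Unit vector along 100° is (sin 100°, cos 100°) = (0.9848, -0.1736).
Slope in that direction = a·(0.9848) + b·(-0.1736) = 0.74001.
Apparent dip = arctan|0.74001| = 36.50° (true dip is 51.7°, so apparent ≤ true as expected).

36.50°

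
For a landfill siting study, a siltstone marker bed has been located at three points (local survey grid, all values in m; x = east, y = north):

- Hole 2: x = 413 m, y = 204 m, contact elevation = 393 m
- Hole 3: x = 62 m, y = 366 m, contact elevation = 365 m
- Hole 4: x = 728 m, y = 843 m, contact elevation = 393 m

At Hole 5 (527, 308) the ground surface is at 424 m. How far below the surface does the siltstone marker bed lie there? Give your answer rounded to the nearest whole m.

27 m

Two edge vectors: Hole 2→Hole 3 = (-351, 162, -28), Hole 2→Hole 4 = (315, 639, 0).
Normal n = (Hole 2→Hole 3) × (Hole 2→Hole 4) = (17892, -8820, -275319).
So ∂z/∂x = −n_x/n_z = 0.06499 and ∂z/∂y = −n_y/n_z = −0.03204.
Intercept c from Hole 2: 393 − 26.84 + 6.54 = 372.70.
At (527, 308): z_contact = 34.2 − 9.9 + 372.70 = 397.1 m.
Depth below ground = 424 − 397.1 = 27 m.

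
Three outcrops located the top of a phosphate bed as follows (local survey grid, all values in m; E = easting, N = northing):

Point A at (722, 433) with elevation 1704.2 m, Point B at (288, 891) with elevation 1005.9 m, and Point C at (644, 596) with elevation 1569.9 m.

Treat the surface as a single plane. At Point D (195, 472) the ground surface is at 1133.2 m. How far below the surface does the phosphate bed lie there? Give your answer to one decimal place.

220.5 m

Let the plane be z = a·E + b·N + c.
Point B−Point A: −434a + 458b = −698.3;  Point C−Point A: −78a + 163b = −134.3.
Solving gives a = 1.49390, b = −0.10905.
Then c = 1704.2 − a·722 − b·433 = 672.82.
At (195, 472): z_contact = 291.31 − 51.47 + 672.82 = 912.66 m.
Depth below ground = 1133.2 − 912.66 = 220.5 m.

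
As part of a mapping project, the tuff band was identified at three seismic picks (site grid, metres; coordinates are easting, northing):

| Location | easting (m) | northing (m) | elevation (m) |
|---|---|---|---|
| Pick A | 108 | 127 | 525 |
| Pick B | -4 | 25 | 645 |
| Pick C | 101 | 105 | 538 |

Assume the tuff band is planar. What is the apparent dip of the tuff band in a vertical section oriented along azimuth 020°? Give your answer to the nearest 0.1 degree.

Two edge vectors: Pick A→Pick B = (-112, -102, 120), Pick A→Pick C = (-7, -22, 13).
Normal n = (Pick A→Pick B) × (Pick A→Pick C) = (1314, 616, 1750).
So ∂z/∂easting = −n_x/n_z = −0.75086 and ∂z/∂northing = −n_y/n_z = −0.35200.
Unit vector along 020° is (sin 20°, cos 20°) = (0.3420, 0.9397).
Slope in that direction = a·(0.3420) + b·(0.9397) = −0.58758.
Apparent dip = arctan|0.58758| = 30.4° (true dip is 39.7°, so apparent ≤ true as expected).

30.4°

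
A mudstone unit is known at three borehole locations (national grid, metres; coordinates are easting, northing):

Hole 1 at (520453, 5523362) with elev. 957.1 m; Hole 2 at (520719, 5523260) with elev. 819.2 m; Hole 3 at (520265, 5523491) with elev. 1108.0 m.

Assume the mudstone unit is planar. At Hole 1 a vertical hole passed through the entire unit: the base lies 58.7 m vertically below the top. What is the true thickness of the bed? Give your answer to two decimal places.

Two edge vectors: Hole 1→Hole 2 = (266, -102, -137.9), Hole 1→Hole 3 = (-188, 129, 150.9).
Normal n = (Hole 1→Hole 2) × (Hole 1→Hole 3) = (2397.3, -14214.2, 15138).
So ∂z/∂easting = −n_x/n_z = −0.15836 and ∂z/∂northing = −n_y/n_z = 0.93897.
|∇z| = √(a²+b²) = 0.95224, so dip δ = arctan(0.95224) = 43.60°.
True thickness = vertical thickness × cos δ = 58.7 × cos 43.60° = 42.51 m.

42.51 m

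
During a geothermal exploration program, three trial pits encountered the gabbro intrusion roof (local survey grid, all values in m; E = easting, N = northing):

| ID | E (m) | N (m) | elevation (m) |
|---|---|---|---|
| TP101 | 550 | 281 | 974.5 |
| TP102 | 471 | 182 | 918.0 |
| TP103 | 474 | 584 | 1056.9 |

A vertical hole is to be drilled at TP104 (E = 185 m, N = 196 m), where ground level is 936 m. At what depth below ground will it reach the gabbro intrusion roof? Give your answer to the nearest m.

95 m

Two edge vectors: TP101→TP102 = (-79, -99, -56.5), TP101→TP103 = (-76, 303, 82.4).
Normal n = (TP101→TP102) × (TP101→TP103) = (8961.9, 10803.6, -31461).
So ∂z/∂E = −n_x/n_z = 0.28486 and ∂z/∂N = −n_y/n_z = 0.34340.
Intercept c from TP101: 974.5 − 156.67 − 96.49 = 721.33.
At (185, 196): z_contact = 52.7 + 67.3 + 721.33 = 841.3 m.
Depth below ground = 936 − 841.3 = 95 m.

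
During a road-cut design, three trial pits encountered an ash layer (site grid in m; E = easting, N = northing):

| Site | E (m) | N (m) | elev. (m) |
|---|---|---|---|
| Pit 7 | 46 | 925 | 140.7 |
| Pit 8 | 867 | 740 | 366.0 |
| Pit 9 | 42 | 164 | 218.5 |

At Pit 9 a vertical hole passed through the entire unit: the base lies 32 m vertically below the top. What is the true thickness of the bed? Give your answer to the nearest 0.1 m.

Two edge vectors: Pit 7→Pit 8 = (821, -185, 225.3), Pit 7→Pit 9 = (-4, -761, 77.8).
Normal n = (Pit 7→Pit 8) × (Pit 7→Pit 9) = (157060.3, -64775, -625521).
So ∂z/∂E = −n_x/n_z = 0.25109 and ∂z/∂N = −n_y/n_z = −0.10355.
|∇z| = √(a²+b²) = 0.27160, so dip δ = arctan(0.27160) = 15.20°.
True thickness = vertical thickness × cos δ = 32 × cos 15.20° = 30.9 m.

30.9 m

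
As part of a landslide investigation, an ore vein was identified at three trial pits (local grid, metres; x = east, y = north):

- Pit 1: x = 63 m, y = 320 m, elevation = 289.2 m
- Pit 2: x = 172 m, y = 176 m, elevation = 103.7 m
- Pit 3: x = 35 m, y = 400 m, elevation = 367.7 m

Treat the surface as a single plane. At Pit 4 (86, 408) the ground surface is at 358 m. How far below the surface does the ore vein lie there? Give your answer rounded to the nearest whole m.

23 m

Two edge vectors: Pit 1→Pit 2 = (109, -144, -185.5), Pit 1→Pit 3 = (-28, 80, 78.5).
Normal n = (Pit 1→Pit 2) × (Pit 1→Pit 3) = (3536, -3362.5, 4688).
So ∂z/∂x = −n_x/n_z = −0.75427 and ∂z/∂y = −n_y/n_z = 0.71726.
Intercept c from Pit 1: 289.2 + 47.52 − 229.52 = 107.20.
At (86, 408): z_contact = −64.9 + 292.6 + 107.20 = 335.0 m.
Depth below ground = 358 − 335.0 = 23 m.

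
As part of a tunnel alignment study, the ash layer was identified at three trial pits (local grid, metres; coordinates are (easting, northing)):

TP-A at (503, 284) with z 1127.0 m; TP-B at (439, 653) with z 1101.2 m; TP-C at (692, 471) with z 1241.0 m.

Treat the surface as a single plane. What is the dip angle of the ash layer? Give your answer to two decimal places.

Let the plane be z = a·E + b·N + c.
TP-B−TP-A: −64a + 369b = −25.8;  TP-C−TP-A: 189a + 187b = 114.
Solving gives a = 0.57387, b = 0.02961.
Gradient magnitude |∇z| = √(a² + b²) = √(0.32933 + 0.00088) = 0.57464.
True dip = arctan(0.57464) = 29.88°, dipping toward W (azimuth ≈ 267°).

29.88°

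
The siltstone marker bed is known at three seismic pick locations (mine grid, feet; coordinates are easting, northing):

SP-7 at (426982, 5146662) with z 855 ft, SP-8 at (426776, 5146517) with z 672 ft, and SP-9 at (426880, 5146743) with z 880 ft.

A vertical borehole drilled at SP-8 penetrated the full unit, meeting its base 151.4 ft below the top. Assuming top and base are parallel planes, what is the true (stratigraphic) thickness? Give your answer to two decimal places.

Let the plane be z = a·easting + b·northing + c.
SP-8−SP-7: −206a − 145b = −183;  SP-9−SP-7: −102a + 81b = 25.
Solving gives a = 0.35576, b = 0.75664.
|∇z| = √(a²+b²) = 0.83610, so dip δ = arctan(0.83610) = 39.90°.
True thickness = vertical thickness × cos δ = 151.4 × cos 39.90° = 116.15 ft.

116.15 ft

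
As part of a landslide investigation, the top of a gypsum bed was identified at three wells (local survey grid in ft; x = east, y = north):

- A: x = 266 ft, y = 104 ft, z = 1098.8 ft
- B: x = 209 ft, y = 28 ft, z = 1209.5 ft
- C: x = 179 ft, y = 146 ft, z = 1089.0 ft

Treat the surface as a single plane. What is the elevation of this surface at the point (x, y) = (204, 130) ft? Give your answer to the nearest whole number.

Let the plane be z = a·x + b·y + c.
B−A: −57a − 76b = 110.7;  C−A: −87a + 42b = −9.8.
Solving gives a = −0.43356, b = −1.13141.
Then c = 1098.8 − a·266 − b·104 = 1331.79.
At (204, 130): z = −88.4 − 147.1 + 1331.79 = 1096.3 ft.

1096 ft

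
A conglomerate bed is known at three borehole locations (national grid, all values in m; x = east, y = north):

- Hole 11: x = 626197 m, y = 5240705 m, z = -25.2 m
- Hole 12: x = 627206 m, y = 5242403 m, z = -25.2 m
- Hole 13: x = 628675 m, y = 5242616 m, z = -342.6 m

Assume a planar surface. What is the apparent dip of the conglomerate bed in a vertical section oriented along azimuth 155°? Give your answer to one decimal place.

12.8°

Let the plane be z = a·x + b·y + c.
Hole 12−Hole 11: 1009a + 1698b = 0;  Hole 13−Hole 11: 2478a + 1911b = −317.4.
Solving gives a = −0.23644, b = 0.14050.
Unit vector along 155° is (sin 155°, cos 155°) = (0.4226, -0.9063).
Slope in that direction = a·(0.4226) + b·(-0.9063) = −0.22726.
Apparent dip = arctan|0.22726| = 12.8° (true dip is 15.4°, so apparent ≤ true as expected).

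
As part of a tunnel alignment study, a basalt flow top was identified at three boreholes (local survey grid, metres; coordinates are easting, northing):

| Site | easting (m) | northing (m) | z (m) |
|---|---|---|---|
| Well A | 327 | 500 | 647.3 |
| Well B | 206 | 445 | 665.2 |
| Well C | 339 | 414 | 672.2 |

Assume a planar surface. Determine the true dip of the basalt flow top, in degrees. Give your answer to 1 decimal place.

Two edge vectors: Well A→Well B = (-121, -55, 17.9), Well A→Well C = (12, -86, 24.9).
Normal n = (Well A→Well B) × (Well A→Well C) = (169.9, 3227.7, 11066).
So ∂z/∂easting = −n_x/n_z = −0.01535 and ∂z/∂northing = −n_y/n_z = −0.29168.
Gradient magnitude |∇z| = √(a² + b²) = √(0.00024 + 0.08508) = 0.29208.
True dip = arctan(0.29208) = 16.3°, dipping toward N (azimuth ≈ 003°).

16.3°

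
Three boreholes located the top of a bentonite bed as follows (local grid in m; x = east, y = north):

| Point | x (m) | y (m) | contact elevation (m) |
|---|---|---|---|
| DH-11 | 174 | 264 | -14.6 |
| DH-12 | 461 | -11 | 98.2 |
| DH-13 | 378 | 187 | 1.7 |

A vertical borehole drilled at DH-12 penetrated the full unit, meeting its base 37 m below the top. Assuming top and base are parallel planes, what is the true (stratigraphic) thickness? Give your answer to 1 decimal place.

32.4 m

Two edge vectors: DH-11→DH-12 = (287, -275, 112.8), DH-11→DH-13 = (204, -77, 16.3).
Normal n = (DH-11→DH-12) × (DH-11→DH-13) = (4203.1, 18333.1, 34001).
So ∂z/∂x = −n_x/n_z = −0.12362 and ∂z/∂y = −n_y/n_z = −0.53919.
|∇z| = √(a²+b²) = 0.55318, so dip δ = arctan(0.55318) = 28.95°.
True thickness = vertical thickness × cos δ = 37 × cos 28.95° = 32.4 m.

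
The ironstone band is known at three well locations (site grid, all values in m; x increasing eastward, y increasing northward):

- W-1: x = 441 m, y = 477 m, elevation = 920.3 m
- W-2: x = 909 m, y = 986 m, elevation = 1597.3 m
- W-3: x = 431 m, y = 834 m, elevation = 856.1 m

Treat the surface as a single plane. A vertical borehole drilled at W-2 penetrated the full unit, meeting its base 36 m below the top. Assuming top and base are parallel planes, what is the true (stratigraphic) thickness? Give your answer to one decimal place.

19.1 m

Two edge vectors: W-1→W-2 = (468, 509, 677), W-1→W-3 = (-10, 357, -64.2).
Normal n = (W-1→W-2) × (W-1→W-3) = (-274366.8, 23275.6, 172166).
So ∂z/∂x = −n_x/n_z = 1.59362 and ∂z/∂y = −n_y/n_z = −0.13519.
|∇z| = √(a²+b²) = 1.59934, so dip δ = arctan(1.59934) = 57.98°.
True thickness = vertical thickness × cos δ = 36 × cos 57.98° = 19.1 m.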